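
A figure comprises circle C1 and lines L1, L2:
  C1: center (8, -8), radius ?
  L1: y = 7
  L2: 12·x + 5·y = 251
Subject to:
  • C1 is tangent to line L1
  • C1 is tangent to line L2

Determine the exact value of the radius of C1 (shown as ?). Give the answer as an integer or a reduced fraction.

15

1. [C1‖L1]  r_C1² − 225 = 0  ⇒  r_C1 = 15 (r>0 drops 1)
2. [C1‖L2]  r_C1² − 225 = 0  ⇒  r_C1 = 15 (r>0 drops 1)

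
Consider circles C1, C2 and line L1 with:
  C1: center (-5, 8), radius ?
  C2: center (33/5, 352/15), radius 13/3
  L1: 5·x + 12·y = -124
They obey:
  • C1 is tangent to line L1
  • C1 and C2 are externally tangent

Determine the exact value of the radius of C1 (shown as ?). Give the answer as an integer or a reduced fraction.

15

1. [C1‖L1]  r_C1² − 225 = 0  ⇒  r_C1 = 15 (r>0 drops 1)
2. [ext C1·C2]  r_C1² + (26/3)r_C1 − 355 = 0  ⇒  r_C1 = 15 (r>0 drops 1)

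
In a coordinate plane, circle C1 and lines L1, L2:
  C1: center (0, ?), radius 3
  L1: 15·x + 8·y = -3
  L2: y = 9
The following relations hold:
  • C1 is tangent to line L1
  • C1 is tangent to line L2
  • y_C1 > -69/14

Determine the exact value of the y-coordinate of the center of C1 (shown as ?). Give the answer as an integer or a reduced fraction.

1. [C1‖L1]  y_C1² + (3/4)y_C1 − 81/2 = 0  ⇒  y_C1 = -27/4 or 6
2. [C1‖L2]  y_C1² − 18y_C1 + 72 = 0  ⇒  y_C1 = 6 or 12

6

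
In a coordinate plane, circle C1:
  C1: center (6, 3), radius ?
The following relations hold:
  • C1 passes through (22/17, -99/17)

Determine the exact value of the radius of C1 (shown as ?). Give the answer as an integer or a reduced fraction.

1. [C1∋P]  r_C1² − 100 = 0  ⇒  r_C1 = 10 (r>0 drops 1)

10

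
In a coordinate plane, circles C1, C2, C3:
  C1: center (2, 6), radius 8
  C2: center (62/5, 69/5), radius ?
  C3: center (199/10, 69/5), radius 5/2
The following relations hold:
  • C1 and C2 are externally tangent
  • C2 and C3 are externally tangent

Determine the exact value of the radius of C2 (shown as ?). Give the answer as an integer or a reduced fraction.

1. [ext C1·C2]  r_C2² + 16r_C2 − 105 = 0  ⇒  r_C2 = 5 (r>0 drops 1)
2. [ext C2·C3]  r_C2² + 5r_C2 − 50 = 0  ⇒  r_C2 = 5 (r>0 drops 1)

5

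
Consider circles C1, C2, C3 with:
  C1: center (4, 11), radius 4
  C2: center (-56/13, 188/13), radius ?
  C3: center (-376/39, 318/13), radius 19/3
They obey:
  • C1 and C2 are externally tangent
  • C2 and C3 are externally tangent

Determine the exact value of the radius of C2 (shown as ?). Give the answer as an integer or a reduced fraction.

1. [ext C1·C2]  r_C2² + 8r_C2 − 65 = 0  ⇒  r_C2 = 5 (r>0 drops 1)
2. [ext C2·C3]  r_C2² + (38/3)r_C2 − 265/3 = 0  ⇒  r_C2 = 5 (r>0 drops 1)

5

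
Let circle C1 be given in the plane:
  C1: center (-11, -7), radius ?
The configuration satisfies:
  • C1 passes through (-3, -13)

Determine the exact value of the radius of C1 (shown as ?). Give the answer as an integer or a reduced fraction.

10

1. [C1∋P]  r_C1² − 100 = 0  ⇒  r_C1 = 10 (r>0 drops 1)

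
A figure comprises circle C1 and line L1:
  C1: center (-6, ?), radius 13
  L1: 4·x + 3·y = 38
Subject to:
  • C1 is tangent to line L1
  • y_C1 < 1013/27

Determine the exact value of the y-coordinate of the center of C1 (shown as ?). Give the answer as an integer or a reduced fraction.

-1

1. [C1‖L1]  y_C1² − (124/3)y_C1 − 127/3 = 0  ⇒  y_C1 = -1 or 127/3
2. given y_C1 < 1013/27: keep -1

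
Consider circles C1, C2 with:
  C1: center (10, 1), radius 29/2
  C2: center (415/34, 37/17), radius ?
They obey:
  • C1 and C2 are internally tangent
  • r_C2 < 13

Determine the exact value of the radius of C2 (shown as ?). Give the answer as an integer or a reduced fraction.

12

1. [int C1,C2]  r_C2² − 29r_C2 + 204 = 0  ⇒  r_C2 = 12 or 17
2. given r_C2 < 13: keep 12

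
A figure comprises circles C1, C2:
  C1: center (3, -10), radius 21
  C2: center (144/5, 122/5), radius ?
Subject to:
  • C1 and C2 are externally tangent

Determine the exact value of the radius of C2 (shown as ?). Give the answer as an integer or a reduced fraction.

22

1. [ext C1·C2]  r_C2² + 42r_C2 − 1408 = 0  ⇒  r_C2 = 22 (r>0 drops 1)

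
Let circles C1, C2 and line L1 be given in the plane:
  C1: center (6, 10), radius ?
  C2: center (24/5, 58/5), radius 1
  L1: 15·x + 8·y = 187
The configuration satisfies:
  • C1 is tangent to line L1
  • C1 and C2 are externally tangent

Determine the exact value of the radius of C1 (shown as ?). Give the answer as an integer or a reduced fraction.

1. [C1‖L1]  r_C1² − 1 = 0  ⇒  r_C1 = 1 (r>0 drops 1)
2. [ext C1·C2]  r_C1² + 2r_C1 − 3 = 0  ⇒  r_C1 = 1 (r>0 drops 1)

1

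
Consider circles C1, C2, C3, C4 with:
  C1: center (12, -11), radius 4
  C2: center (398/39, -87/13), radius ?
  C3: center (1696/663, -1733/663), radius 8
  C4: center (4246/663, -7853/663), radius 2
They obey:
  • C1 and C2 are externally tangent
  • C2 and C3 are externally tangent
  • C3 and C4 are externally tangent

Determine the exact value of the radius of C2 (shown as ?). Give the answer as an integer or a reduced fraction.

1. [ext C1·C2]  r_C2² + 8r_C2 − 52/9 = 0  ⇒  r_C2 = 2/3 (r>0 drops 1)
2. [ext C2·C3]  r_C2² + 16r_C2 − 100/9 = 0  ⇒  r_C2 = 2/3 (r>0 drops 1)

2/3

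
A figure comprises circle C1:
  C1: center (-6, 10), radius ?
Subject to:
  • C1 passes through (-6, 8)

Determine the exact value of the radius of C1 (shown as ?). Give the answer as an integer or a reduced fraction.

1. [C1∋P]  r_C1² − 4 = 0  ⇒  r_C1 = 2 (r>0 drops 1)

2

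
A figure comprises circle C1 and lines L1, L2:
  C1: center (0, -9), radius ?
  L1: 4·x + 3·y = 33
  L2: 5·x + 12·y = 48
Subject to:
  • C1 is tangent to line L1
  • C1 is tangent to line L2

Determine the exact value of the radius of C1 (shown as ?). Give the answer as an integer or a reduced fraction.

1. [C1‖L1]  r_C1² − 144 = 0  ⇒  r_C1 = 12 (r>0 drops 1)
2. [C1‖L2]  r_C1² − 144 = 0  ⇒  r_C1 = 12 (r>0 drops 1)

12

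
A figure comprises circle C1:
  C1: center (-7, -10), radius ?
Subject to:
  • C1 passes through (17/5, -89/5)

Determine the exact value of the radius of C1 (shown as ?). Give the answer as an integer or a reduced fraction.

1. [C1∋P]  r_C1² − 169 = 0  ⇒  r_C1 = 13 (r>0 drops 1)

13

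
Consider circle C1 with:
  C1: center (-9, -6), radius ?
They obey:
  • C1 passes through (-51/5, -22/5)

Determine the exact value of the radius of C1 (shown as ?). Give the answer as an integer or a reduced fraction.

1. [C1∋P]  r_C1² − 4 = 0  ⇒  r_C1 = 2 (r>0 drops 1)

2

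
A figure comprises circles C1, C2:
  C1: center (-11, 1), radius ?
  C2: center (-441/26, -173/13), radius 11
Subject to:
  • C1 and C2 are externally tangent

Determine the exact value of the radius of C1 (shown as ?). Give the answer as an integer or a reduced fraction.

9/2

1. [ext C1·C2]  r_C1² + 22r_C1 − 477/4 = 0  ⇒  r_C1 = 9/2 (r>0 drops 1)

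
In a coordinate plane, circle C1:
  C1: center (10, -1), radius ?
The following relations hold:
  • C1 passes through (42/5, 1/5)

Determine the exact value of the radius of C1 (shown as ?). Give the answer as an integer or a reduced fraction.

1. [C1∋P]  r_C1² − 4 = 0  ⇒  r_C1 = 2 (r>0 drops 1)

2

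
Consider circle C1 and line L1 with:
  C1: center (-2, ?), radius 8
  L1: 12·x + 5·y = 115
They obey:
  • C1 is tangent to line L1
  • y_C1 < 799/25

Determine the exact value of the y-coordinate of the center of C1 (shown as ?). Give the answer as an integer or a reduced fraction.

7

1. [C1‖L1]  y_C1² − (278/5)y_C1 + 1701/5 = 0  ⇒  y_C1 = 7 or 243/5
2. given y_C1 < 799/25: keep 7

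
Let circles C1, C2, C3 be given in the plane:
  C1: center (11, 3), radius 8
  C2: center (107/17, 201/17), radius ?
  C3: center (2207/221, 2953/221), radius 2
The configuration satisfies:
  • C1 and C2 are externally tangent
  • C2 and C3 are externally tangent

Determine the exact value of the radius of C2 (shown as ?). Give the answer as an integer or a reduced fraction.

1. [ext C1·C2]  r_C2² + 16r_C2 − 36 = 0  ⇒  r_C2 = 2 (r>0 drops 1)
2. [ext C2·C3]  r_C2² + 4r_C2 − 12 = 0  ⇒  r_C2 = 2 (r>0 drops 1)

2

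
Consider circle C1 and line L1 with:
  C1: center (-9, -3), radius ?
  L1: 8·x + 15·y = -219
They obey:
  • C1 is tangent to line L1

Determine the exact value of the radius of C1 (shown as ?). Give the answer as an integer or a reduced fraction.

6

1. [C1‖L1]  r_C1² − 36 = 0  ⇒  r_C1 = 6 (r>0 drops 1)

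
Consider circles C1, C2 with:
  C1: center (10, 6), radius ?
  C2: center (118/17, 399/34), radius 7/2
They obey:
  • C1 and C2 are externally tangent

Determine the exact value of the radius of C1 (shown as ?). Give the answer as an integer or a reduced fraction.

3

1. [ext C1·C2]  r_C1² + 7r_C1 − 30 = 0  ⇒  r_C1 = 3 (r>0 drops 1)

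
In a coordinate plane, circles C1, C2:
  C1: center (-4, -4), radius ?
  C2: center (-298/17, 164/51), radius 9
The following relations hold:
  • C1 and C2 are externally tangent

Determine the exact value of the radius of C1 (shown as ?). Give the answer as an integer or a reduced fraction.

19/3

1. [ext C1·C2]  r_C1² + 18r_C1 − 1387/9 = 0  ⇒  r_C1 = 19/3 (r>0 drops 1)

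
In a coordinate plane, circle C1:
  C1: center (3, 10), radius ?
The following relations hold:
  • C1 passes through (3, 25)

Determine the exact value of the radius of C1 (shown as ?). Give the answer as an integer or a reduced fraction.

1. [C1∋P]  r_C1² − 225 = 0  ⇒  r_C1 = 15 (r>0 drops 1)

15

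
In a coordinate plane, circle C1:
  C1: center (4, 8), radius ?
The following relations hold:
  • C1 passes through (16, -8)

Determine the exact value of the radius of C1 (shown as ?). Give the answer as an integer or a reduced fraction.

20

1. [C1∋P]  r_C1² − 400 = 0  ⇒  r_C1 = 20 (r>0 drops 1)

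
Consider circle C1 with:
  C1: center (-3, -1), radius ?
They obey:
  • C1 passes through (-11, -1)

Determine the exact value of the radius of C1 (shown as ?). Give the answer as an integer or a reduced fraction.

1. [C1∋P]  r_C1² − 64 = 0  ⇒  r_C1 = 8 (r>0 drops 1)

8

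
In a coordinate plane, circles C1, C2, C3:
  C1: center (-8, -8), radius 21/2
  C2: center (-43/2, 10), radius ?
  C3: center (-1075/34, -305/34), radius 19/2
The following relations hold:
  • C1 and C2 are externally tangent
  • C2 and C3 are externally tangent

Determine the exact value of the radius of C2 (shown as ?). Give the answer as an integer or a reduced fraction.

12

1. [ext C1·C2]  r_C2² + 21r_C2 − 396 = 0  ⇒  r_C2 = 12 (r>0 drops 1)
2. [ext C2·C3]  r_C2² + 19r_C2 − 372 = 0  ⇒  r_C2 = 12 (r>0 drops 1)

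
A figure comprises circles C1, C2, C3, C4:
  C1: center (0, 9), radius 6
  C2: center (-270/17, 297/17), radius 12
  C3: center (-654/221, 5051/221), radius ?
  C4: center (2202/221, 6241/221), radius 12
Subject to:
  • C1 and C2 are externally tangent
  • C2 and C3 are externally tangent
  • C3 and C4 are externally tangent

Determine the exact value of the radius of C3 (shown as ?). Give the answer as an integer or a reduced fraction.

2

1. [ext C2·C3]  r_C3² + 24r_C3 − 52 = 0  ⇒  r_C3 = 2 (r>0 drops 1)
2. [ext C3·C4]  r_C3² + 24r_C3 − 52 = 0  ⇒  r_C3 = 2 (r>0 drops 1)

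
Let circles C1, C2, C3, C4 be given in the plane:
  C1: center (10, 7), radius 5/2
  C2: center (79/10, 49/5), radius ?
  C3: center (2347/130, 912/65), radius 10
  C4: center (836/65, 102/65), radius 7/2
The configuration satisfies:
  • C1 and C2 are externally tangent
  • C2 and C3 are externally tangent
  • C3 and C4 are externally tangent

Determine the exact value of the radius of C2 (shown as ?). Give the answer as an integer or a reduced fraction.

1. [ext C1·C2]  r_C2² + 5r_C2 − 6 = 0  ⇒  r_C2 = 1 (r>0 drops 1)
2. [ext C2·C3]  r_C2² + 20r_C2 − 21 = 0  ⇒  r_C2 = 1 (r>0 drops 1)

1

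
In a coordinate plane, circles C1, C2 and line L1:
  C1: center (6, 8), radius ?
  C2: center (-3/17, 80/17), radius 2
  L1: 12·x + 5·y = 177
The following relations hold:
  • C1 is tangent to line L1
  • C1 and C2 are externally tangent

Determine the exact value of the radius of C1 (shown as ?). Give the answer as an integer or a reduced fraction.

5

1. [C1‖L1]  r_C1² − 25 = 0  ⇒  r_C1 = 5 (r>0 drops 1)
2. [ext C1·C2]  r_C1² + 4r_C1 − 45 = 0  ⇒  r_C1 = 5 (r>0 drops 1)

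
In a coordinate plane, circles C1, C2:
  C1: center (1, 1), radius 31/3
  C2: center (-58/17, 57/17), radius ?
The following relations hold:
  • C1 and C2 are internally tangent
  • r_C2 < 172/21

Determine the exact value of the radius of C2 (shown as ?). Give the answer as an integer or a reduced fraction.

1. [int C1,C2]  r_C2² − (62/3)r_C2 + 736/9 = 0  ⇒  r_C2 = 16/3 or 46/3
2. given r_C2 < 172/21: keep 16/3

16/3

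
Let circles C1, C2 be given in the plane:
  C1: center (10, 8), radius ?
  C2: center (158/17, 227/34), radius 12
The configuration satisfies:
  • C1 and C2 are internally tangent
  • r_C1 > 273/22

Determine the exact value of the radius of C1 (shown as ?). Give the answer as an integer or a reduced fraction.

1. [int C1,C2]  r_C1² − 24r_C1 + 567/4 = 0  ⇒  r_C1 = 21/2 or 27/2
2. given r_C1 > 273/22: keep 27/2

27/2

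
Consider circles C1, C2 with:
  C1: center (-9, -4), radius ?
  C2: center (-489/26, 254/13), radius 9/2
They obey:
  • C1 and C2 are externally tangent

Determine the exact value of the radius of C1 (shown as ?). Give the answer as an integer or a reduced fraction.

1. [ext C1·C2]  r_C1² + 9r_C1 − 630 = 0  ⇒  r_C1 = 21 (r>0 drops 1)

21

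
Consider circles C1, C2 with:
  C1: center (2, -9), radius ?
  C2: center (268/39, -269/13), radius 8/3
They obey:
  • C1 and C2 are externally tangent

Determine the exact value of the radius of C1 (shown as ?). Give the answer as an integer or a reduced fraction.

10

1. [ext C1·C2]  r_C1² + (16/3)r_C1 − 460/3 = 0  ⇒  r_C1 = 10 (r>0 drops 1)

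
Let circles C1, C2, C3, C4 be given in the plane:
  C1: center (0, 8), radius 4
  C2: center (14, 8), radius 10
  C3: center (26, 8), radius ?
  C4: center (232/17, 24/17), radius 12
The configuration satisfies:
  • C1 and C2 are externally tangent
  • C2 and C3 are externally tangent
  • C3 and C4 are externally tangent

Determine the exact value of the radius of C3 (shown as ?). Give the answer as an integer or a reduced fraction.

1. [ext C2·C3]  r_C3² + 20r_C3 − 44 = 0  ⇒  r_C3 = 2 (r>0 drops 1)
2. [ext C3·C4]  r_C3² + 24r_C3 − 52 = 0  ⇒  r_C3 = 2 (r>0 drops 1)

2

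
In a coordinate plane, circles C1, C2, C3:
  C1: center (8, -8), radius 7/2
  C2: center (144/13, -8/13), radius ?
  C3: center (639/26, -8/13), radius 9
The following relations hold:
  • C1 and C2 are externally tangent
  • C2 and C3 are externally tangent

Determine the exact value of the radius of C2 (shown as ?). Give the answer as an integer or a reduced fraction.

1. [ext C1·C2]  r_C2² + 7r_C2 − 207/4 = 0  ⇒  r_C2 = 9/2 (r>0 drops 1)
2. [ext C2·C3]  r_C2² + 18r_C2 − 405/4 = 0  ⇒  r_C2 = 9/2 (r>0 drops 1)

9/2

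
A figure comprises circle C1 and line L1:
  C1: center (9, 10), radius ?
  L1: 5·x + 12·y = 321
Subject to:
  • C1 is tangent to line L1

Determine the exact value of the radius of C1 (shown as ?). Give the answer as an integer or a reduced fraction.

1. [C1‖L1]  r_C1² − 144 = 0  ⇒  r_C1 = 12 (r>0 drops 1)

12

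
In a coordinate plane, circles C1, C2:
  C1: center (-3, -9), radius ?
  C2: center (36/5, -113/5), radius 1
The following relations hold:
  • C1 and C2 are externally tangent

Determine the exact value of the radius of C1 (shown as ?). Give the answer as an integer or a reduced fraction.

16

1. [ext C1·C2]  r_C1² + 2r_C1 − 288 = 0  ⇒  r_C1 = 16 (r>0 drops 1)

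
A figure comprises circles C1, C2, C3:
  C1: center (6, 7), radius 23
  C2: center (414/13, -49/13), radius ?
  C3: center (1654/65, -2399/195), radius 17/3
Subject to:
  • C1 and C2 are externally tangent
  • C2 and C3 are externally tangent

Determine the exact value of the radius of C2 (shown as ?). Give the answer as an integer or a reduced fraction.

5

1. [ext C1·C2]  r_C2² + 46r_C2 − 255 = 0  ⇒  r_C2 = 5 (r>0 drops 1)
2. [ext C2·C3]  r_C2² + (34/3)r_C2 − 245/3 = 0  ⇒  r_C2 = 5 (r>0 drops 1)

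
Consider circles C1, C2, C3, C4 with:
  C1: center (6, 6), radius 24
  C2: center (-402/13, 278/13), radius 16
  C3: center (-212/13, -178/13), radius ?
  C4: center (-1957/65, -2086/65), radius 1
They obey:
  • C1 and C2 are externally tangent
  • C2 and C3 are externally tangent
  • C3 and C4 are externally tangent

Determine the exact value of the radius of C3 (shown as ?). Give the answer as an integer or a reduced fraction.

22

1. [ext C2·C3]  r_C3² + 32r_C3 − 1188 = 0  ⇒  r_C3 = 22 (r>0 drops 1)
2. [ext C3·C4]  r_C3² + 2r_C3 − 528 = 0  ⇒  r_C3 = 22 (r>0 drops 1)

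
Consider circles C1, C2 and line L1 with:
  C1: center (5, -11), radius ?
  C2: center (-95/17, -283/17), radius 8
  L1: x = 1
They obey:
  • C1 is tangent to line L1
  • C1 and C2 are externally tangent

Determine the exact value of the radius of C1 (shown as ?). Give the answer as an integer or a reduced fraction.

4

1. [C1‖L1]  r_C1² − 16 = 0  ⇒  r_C1 = 4 (r>0 drops 1)
2. [ext C1·C2]  r_C1² + 16r_C1 − 80 = 0  ⇒  r_C1 = 4 (r>0 drops 1)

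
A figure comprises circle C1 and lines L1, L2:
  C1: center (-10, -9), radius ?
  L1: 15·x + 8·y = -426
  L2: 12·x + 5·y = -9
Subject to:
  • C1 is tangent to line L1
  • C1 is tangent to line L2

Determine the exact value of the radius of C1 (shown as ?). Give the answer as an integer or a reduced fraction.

1. [C1‖L1]  r_C1² − 144 = 0  ⇒  r_C1 = 12 (r>0 drops 1)
2. [C1‖L2]  r_C1² − 144 = 0  ⇒  r_C1 = 12 (r>0 drops 1)

12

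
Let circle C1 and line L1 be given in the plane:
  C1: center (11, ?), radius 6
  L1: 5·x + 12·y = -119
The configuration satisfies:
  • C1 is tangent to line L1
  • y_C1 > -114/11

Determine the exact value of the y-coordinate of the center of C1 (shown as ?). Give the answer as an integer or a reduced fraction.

1. [C1‖L1]  y_C1² + 29y_C1 + 168 = 0  ⇒  y_C1 = -21 or -8
2. given y_C1 > -114/11: keep -8

-8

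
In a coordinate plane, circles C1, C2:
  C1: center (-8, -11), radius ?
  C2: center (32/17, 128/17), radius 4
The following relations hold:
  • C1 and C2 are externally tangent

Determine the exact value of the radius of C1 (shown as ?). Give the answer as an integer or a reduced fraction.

1. [ext C1·C2]  r_C1² + 8r_C1 − 425 = 0  ⇒  r_C1 = 17 (r>0 drops 1)

17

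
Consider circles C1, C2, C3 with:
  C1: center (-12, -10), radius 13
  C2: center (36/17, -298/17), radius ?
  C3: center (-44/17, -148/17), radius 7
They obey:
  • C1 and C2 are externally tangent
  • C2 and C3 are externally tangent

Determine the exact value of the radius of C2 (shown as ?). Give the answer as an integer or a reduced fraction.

3

1. [ext C1·C2]  r_C2² + 26r_C2 − 87 = 0  ⇒  r_C2 = 3 (r>0 drops 1)
2. [ext C2·C3]  r_C2² + 14r_C2 − 51 = 0  ⇒  r_C2 = 3 (r>0 drops 1)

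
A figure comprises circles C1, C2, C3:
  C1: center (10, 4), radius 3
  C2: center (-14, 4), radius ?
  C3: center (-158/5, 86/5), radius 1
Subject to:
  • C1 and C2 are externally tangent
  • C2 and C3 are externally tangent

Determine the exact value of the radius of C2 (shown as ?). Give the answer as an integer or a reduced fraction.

1. [ext C1·C2]  r_C2² + 6r_C2 − 567 = 0  ⇒  r_C2 = 21 (r>0 drops 1)
2. [ext C2·C3]  r_C2² + 2r_C2 − 483 = 0  ⇒  r_C2 = 21 (r>0 drops 1)

21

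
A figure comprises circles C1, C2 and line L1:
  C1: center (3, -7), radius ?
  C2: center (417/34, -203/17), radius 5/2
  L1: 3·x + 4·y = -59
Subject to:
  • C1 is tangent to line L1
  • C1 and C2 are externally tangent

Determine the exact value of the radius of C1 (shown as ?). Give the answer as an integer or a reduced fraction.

8

1. [C1‖L1]  r_C1² − 64 = 0  ⇒  r_C1 = 8 (r>0 drops 1)
2. [ext C1·C2]  r_C1² + 5r_C1 − 104 = 0  ⇒  r_C1 = 8 (r>0 drops 1)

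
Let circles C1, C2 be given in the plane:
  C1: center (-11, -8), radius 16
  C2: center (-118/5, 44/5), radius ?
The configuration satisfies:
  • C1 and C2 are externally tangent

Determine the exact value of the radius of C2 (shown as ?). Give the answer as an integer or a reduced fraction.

1. [ext C1·C2]  r_C2² + 32r_C2 − 185 = 0  ⇒  r_C2 = 5 (r>0 drops 1)

5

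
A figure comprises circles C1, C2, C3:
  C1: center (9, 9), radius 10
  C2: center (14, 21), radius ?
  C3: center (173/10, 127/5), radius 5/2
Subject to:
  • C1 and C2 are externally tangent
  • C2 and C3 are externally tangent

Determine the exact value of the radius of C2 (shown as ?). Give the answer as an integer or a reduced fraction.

3

1. [ext C1·C2]  r_C2² + 20r_C2 − 69 = 0  ⇒  r_C2 = 3 (r>0 drops 1)
2. [ext C2·C3]  r_C2² + 5r_C2 − 24 = 0  ⇒  r_C2 = 3 (r>0 drops 1)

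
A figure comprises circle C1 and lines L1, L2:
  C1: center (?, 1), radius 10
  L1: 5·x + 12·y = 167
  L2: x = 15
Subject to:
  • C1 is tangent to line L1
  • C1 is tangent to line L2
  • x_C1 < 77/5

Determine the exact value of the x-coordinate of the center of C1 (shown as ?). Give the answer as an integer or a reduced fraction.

1. [C1‖L1]  x_C1² − 62x_C1 + 285 = 0  ⇒  x_C1 = 5 or 57
2. [C1‖L2]  x_C1² − 30x_C1 + 125 = 0  ⇒  x_C1 = 5 or 25

5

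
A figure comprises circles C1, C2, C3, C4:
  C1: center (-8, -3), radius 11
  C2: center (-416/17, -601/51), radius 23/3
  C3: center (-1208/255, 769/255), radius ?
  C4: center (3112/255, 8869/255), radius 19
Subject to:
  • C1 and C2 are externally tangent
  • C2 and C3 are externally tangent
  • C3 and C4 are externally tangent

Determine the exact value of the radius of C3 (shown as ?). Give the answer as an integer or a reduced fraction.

17

1. [ext C2·C3]  r_C3² + (46/3)r_C3 − 1649/3 = 0  ⇒  r_C3 = 17 (r>0 drops 1)
2. [ext C3·C4]  r_C3² + 38r_C3 − 935 = 0  ⇒  r_C3 = 17 (r>0 drops 1)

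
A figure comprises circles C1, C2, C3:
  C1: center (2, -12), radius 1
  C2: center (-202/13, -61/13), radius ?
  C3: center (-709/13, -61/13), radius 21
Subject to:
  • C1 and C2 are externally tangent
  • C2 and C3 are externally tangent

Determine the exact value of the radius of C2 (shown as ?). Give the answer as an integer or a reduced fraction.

18

1. [ext C1·C2]  r_C2² + 2r_C2 − 360 = 0  ⇒  r_C2 = 18 (r>0 drops 1)
2. [ext C2·C3]  r_C2² + 42r_C2 − 1080 = 0  ⇒  r_C2 = 18 (r>0 drops 1)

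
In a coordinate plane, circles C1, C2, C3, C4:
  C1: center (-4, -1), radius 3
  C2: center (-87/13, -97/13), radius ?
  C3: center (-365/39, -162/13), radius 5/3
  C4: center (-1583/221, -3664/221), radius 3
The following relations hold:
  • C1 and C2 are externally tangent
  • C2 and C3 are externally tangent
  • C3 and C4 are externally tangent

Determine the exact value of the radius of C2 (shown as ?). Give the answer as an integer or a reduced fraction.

1. [ext C1·C2]  r_C2² + 6r_C2 − 40 = 0  ⇒  r_C2 = 4 (r>0 drops 1)
2. [ext C2·C3]  r_C2² + (10/3)r_C2 − 88/3 = 0  ⇒  r_C2 = 4 (r>0 drops 1)

4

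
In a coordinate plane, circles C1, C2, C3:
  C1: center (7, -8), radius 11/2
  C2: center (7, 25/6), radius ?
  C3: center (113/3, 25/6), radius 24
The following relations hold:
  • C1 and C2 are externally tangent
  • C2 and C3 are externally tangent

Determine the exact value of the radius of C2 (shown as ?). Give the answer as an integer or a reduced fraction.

1. [ext C1·C2]  r_C2² + 11r_C2 − 1060/9 = 0  ⇒  r_C2 = 20/3 (r>0 drops 1)
2. [ext C2·C3]  r_C2² + 48r_C2 − 3280/9 = 0  ⇒  r_C2 = 20/3 (r>0 drops 1)

20/3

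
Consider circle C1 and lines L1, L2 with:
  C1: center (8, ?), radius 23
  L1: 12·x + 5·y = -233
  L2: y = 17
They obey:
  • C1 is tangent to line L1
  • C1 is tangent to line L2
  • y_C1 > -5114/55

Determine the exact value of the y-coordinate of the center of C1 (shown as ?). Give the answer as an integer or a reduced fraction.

1. [C1‖L1]  y_C1² + (658/5)y_C1 + 3768/5 = 0  ⇒  y_C1 = -628/5 or -6
2. [C1‖L2]  y_C1² − 34y_C1 − 240 = 0  ⇒  y_C1 = -6 or 40

-6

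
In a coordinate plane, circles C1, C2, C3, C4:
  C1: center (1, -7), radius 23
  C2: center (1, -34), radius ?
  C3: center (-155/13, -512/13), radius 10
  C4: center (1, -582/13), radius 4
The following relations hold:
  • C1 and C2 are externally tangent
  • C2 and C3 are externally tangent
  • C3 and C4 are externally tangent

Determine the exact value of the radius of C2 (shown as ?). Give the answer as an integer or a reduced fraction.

4

1. [ext C1·C2]  r_C2² + 46r_C2 − 200 = 0  ⇒  r_C2 = 4 (r>0 drops 1)
2. [ext C2·C3]  r_C2² + 20r_C2 − 96 = 0  ⇒  r_C2 = 4 (r>0 drops 1)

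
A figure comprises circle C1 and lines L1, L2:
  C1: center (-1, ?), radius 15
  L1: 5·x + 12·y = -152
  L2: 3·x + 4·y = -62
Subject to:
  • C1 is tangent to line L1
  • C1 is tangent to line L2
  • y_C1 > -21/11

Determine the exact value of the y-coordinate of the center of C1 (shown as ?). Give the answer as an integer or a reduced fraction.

4

1. [C1‖L1]  y_C1² + (49/2)y_C1 − 114 = 0  ⇒  y_C1 = -57/2 or 4
2. [C1‖L2]  y_C1² + (59/2)y_C1 − 134 = 0  ⇒  y_C1 = -67/2 or 4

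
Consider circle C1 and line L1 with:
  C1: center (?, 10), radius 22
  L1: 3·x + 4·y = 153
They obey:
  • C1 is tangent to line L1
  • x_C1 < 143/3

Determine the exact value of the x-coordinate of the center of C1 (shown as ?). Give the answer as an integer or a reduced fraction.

1

1. [C1‖L1]  x_C1² − (226/3)x_C1 + 223/3 = 0  ⇒  x_C1 = 1 or 223/3
2. given x_C1 < 143/3: keep 1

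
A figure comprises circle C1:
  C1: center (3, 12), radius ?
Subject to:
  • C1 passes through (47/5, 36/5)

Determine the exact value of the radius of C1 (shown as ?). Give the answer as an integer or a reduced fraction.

1. [C1∋P]  r_C1² − 64 = 0  ⇒  r_C1 = 8 (r>0 drops 1)

8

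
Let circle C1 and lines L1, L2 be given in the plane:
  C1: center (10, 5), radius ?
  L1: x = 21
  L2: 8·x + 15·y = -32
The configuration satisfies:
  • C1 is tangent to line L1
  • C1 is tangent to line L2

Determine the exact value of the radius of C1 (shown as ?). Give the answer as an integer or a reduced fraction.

1. [C1‖L1]  r_C1² − 121 = 0  ⇒  r_C1 = 11 (r>0 drops 1)
2. [C1‖L2]  r_C1² − 121 = 0  ⇒  r_C1 = 11 (r>0 drops 1)

11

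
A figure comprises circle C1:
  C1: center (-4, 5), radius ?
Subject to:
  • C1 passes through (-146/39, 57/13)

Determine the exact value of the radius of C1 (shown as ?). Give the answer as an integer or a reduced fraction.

2/3

1. [C1∋P]  r_C1² − 4/9 = 0  ⇒  r_C1 = 2/3 (r>0 drops 1)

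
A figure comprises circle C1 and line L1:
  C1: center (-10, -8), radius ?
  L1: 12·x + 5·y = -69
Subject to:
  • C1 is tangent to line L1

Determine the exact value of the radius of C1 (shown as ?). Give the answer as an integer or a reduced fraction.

1. [C1‖L1]  r_C1² − 49 = 0  ⇒  r_C1 = 7 (r>0 drops 1)

7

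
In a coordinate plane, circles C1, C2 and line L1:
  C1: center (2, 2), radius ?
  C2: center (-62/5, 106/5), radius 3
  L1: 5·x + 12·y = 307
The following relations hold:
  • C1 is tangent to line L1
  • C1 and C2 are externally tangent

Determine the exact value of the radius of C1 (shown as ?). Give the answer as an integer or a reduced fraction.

21

1. [C1‖L1]  r_C1² − 441 = 0  ⇒  r_C1 = 21 (r>0 drops 1)
2. [ext C1·C2]  r_C1² + 6r_C1 − 567 = 0  ⇒  r_C1 = 21 (r>0 drops 1)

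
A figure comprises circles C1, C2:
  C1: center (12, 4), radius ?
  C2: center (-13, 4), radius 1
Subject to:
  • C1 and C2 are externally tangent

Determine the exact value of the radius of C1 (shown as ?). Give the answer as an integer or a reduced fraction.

1. [ext C1·C2]  r_C1² + 2r_C1 − 624 = 0  ⇒  r_C1 = 24 (r>0 drops 1)

24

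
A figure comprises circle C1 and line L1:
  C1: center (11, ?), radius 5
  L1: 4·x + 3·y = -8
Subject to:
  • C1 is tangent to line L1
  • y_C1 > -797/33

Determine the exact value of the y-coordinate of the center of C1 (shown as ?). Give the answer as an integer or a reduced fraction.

-9

1. [C1‖L1]  y_C1² + (104/3)y_C1 + 231 = 0  ⇒  y_C1 = -77/3 or -9
2. given y_C1 > -797/33: keep -9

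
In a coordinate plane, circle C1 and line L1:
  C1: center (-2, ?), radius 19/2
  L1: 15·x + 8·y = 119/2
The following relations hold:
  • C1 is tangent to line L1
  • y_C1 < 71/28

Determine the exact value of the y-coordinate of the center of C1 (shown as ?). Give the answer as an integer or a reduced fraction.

1. [C1‖L1]  y_C1² − (179/8)y_C1 − 2259/8 = 0  ⇒  y_C1 = -9 or 251/8
2. given y_C1 < 71/28: keep -9

-9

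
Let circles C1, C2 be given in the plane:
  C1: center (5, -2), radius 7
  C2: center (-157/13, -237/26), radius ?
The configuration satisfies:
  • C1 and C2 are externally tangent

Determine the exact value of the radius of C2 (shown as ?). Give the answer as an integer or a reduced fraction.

1. [ext C1·C2]  r_C2² + 14r_C2 − 1173/4 = 0  ⇒  r_C2 = 23/2 (r>0 drops 1)

23/2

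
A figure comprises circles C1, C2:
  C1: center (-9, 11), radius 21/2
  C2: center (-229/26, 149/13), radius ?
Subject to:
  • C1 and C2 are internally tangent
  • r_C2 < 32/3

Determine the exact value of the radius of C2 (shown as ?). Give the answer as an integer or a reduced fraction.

1. [int C1,C2]  r_C2² − 21r_C2 + 110 = 0  ⇒  r_C2 = 10 or 11
2. given r_C2 < 32/3: keep 10

10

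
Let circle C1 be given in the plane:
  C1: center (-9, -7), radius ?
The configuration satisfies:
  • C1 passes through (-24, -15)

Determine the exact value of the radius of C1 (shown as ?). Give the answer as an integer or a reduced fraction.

17

1. [C1∋P]  r_C1² − 289 = 0  ⇒  r_C1 = 17 (r>0 drops 1)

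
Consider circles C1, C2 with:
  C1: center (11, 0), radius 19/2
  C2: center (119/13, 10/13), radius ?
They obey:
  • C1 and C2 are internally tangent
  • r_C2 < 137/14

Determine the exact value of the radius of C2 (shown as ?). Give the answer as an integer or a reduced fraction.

15/2

1. [int C1,C2]  r_C2² − 19r_C2 + 345/4 = 0  ⇒  r_C2 = 15/2 or 23/2
2. given r_C2 < 137/14: keep 15/2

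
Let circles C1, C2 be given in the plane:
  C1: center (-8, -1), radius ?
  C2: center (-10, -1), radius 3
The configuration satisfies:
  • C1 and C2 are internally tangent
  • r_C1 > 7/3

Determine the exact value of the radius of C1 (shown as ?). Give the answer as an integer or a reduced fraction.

5

1. [int C1,C2]  r_C1² − 6r_C1 + 5 = 0  ⇒  r_C1 = 1 or 5
2. given r_C1 > 7/3: keep 5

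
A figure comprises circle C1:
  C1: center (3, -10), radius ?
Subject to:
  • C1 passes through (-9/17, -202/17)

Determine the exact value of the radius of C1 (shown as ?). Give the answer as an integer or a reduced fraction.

1. [C1∋P]  r_C1² − 16 = 0  ⇒  r_C1 = 4 (r>0 drops 1)

4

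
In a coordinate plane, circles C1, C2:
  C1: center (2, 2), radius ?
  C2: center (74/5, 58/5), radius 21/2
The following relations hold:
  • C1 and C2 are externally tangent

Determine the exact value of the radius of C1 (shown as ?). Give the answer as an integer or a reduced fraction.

11/2

1. [ext C1·C2]  r_C1² + 21r_C1 − 583/4 = 0  ⇒  r_C1 = 11/2 (r>0 drops 1)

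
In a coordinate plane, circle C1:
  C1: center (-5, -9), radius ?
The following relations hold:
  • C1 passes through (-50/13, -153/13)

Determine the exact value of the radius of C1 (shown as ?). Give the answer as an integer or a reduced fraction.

1. [C1∋P]  r_C1² − 9 = 0  ⇒  r_C1 = 3 (r>0 drops 1)

3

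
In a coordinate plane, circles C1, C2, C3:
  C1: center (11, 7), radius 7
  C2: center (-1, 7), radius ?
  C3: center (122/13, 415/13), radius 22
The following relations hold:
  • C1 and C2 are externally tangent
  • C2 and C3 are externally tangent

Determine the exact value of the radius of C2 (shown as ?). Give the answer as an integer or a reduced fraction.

5

1. [ext C1·C2]  r_C2² + 14r_C2 − 95 = 0  ⇒  r_C2 = 5 (r>0 drops 1)
2. [ext C2·C3]  r_C2² + 44r_C2 − 245 = 0  ⇒  r_C2 = 5 (r>0 drops 1)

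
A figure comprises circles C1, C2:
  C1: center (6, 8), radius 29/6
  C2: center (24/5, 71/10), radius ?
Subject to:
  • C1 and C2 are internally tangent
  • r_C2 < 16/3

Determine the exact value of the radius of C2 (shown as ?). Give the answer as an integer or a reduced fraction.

1. [int C1,C2]  r_C2² − (29/3)r_C2 + 190/9 = 0  ⇒  r_C2 = 10/3 or 19/3
2. given r_C2 < 16/3: keep 10/3

10/3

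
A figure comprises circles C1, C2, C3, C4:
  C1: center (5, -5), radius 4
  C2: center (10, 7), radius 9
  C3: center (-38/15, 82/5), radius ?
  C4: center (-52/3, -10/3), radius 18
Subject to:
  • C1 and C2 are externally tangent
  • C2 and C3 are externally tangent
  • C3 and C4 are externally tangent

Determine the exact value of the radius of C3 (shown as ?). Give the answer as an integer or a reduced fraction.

20/3

1. [ext C2·C3]  r_C3² + 18r_C3 − 1480/9 = 0  ⇒  r_C3 = 20/3 (r>0 drops 1)
2. [ext C3·C4]  r_C3² + 36r_C3 − 2560/9 = 0  ⇒  r_C3 = 20/3 (r>0 drops 1)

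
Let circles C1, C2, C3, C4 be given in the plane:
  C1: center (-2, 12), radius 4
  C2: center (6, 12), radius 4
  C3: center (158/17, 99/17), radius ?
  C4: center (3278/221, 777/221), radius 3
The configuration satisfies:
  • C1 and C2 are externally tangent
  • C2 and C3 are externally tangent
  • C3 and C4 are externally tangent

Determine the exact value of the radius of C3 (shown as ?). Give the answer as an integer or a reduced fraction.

1. [ext C2·C3]  r_C3² + 8r_C3 − 33 = 0  ⇒  r_C3 = 3 (r>0 drops 1)
2. [ext C3·C4]  r_C3² + 6r_C3 − 27 = 0  ⇒  r_C3 = 3 (r>0 drops 1)

3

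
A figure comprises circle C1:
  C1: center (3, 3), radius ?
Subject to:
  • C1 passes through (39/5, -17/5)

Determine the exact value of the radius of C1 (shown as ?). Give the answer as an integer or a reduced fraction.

1. [C1∋P]  r_C1² − 64 = 0  ⇒  r_C1 = 8 (r>0 drops 1)

8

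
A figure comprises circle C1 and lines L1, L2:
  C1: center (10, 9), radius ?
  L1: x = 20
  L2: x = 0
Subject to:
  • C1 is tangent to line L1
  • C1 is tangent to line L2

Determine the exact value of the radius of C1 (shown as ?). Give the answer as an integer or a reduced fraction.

1. [C1‖L1]  r_C1² − 100 = 0  ⇒  r_C1 = 10 (r>0 drops 1)
2. [C1‖L2]  r_C1² − 100 = 0  ⇒  r_C1 = 10 (r>0 drops 1)

10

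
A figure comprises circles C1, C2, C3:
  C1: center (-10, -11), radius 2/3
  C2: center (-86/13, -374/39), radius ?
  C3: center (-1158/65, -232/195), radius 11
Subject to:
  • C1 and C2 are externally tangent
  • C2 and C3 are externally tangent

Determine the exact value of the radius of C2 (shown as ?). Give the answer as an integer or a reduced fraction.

1. [ext C1·C2]  r_C2² + (4/3)r_C2 − 13 = 0  ⇒  r_C2 = 3 (r>0 drops 1)
2. [ext C2·C3]  r_C2² + 22r_C2 − 75 = 0  ⇒  r_C2 = 3 (r>0 drops 1)

3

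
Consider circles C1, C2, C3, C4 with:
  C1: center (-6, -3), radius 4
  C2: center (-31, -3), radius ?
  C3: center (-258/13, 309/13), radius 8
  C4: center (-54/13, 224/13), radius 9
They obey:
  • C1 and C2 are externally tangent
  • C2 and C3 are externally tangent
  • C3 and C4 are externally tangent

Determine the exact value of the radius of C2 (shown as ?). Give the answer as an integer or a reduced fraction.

21

1. [ext C1·C2]  r_C2² + 8r_C2 − 609 = 0  ⇒  r_C2 = 21 (r>0 drops 1)
2. [ext C2·C3]  r_C2² + 16r_C2 − 777 = 0  ⇒  r_C2 = 21 (r>0 drops 1)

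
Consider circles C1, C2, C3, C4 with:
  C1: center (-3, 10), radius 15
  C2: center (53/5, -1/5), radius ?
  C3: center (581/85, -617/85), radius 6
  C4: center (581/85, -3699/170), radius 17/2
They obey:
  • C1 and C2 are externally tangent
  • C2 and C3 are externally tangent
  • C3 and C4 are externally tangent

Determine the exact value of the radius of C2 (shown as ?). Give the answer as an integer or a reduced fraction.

1. [ext C1·C2]  r_C2² + 30r_C2 − 64 = 0  ⇒  r_C2 = 2 (r>0 drops 1)
2. [ext C2·C3]  r_C2² + 12r_C2 − 28 = 0  ⇒  r_C2 = 2 (r>0 drops 1)

2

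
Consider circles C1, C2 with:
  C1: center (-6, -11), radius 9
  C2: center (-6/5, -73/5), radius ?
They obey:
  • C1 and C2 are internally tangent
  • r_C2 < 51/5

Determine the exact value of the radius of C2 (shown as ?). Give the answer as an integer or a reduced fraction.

1. [int C1,C2]  r_C2² − 18r_C2 + 45 = 0  ⇒  r_C2 = 3 or 15
2. given r_C2 < 51/5: keep 3

3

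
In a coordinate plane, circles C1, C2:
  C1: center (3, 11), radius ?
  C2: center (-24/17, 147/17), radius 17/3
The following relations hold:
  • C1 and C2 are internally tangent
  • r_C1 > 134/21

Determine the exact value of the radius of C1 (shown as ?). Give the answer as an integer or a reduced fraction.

1. [int C1,C2]  r_C1² − (34/3)r_C1 + 64/9 = 0  ⇒  r_C1 = 2/3 or 32/3
2. given r_C1 > 134/21: keep 32/3

32/3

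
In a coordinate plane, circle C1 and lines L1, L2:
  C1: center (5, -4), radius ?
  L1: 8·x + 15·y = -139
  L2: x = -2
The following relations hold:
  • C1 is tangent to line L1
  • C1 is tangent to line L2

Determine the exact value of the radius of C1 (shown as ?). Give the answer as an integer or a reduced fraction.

7

1. [C1‖L1]  r_C1² − 49 = 0  ⇒  r_C1 = 7 (r>0 drops 1)
2. [C1‖L2]  r_C1² − 49 = 0  ⇒  r_C1 = 7 (r>0 drops 1)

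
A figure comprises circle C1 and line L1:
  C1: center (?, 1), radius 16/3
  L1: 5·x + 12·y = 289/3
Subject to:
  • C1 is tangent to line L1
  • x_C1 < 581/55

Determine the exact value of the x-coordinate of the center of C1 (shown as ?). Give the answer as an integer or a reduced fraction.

1. [C1‖L1]  x_C1² − (506/15)x_C1 + 461/5 = 0  ⇒  x_C1 = 3 or 461/15
2. given x_C1 < 581/55: keep 3

3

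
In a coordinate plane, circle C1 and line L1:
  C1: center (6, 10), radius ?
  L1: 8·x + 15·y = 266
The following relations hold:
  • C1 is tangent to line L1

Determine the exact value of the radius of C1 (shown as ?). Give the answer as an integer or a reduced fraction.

4

1. [C1‖L1]  r_C1² − 16 = 0  ⇒  r_C1 = 4 (r>0 drops 1)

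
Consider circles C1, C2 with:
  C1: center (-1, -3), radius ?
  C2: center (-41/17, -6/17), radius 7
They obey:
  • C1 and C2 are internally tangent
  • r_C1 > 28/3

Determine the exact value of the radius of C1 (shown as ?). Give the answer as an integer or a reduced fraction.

10

1. [int C1,C2]  r_C1² − 14r_C1 + 40 = 0  ⇒  r_C1 = 4 or 10
2. given r_C1 > 28/3: keep 10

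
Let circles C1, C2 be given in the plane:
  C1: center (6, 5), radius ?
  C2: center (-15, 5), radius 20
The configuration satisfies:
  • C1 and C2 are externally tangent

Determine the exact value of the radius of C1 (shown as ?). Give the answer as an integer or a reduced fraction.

1. [ext C1·C2]  r_C1² + 40r_C1 − 41 = 0  ⇒  r_C1 = 1 (r>0 drops 1)

1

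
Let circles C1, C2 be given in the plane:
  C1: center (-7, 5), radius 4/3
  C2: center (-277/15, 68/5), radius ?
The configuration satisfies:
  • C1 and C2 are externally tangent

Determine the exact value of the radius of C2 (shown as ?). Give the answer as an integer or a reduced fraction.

1. [ext C1·C2]  r_C2² + (8/3)r_C2 − 611/3 = 0  ⇒  r_C2 = 13 (r>0 drops 1)

13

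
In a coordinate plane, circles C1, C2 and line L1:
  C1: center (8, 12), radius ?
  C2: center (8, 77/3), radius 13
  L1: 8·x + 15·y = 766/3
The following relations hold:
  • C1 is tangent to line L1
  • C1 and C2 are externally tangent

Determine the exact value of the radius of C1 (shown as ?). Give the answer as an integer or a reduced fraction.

1. [C1‖L1]  r_C1² − 4/9 = 0  ⇒  r_C1 = 2/3 (r>0 drops 1)
2. [ext C1·C2]  r_C1² + 26r_C1 − 160/9 = 0  ⇒  r_C1 = 2/3 (r>0 drops 1)

2/3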